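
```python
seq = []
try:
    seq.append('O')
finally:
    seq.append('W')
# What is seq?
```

Step-by-step execution trace:
1. try: `seq.append('O')` → seq = ['O'].
2. The try body completes without raising.
3. finally always runs: `seq.append('W')` → seq = ['O', 'W'].
Result: ['O', 'W']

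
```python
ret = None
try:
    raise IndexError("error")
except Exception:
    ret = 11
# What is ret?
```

Step-by-step execution trace:
1. `raise IndexError(...)` raises IndexError.
2. `except Exception` matches (IndexError is a subclass of Exception) → ret = 11.
Result: 11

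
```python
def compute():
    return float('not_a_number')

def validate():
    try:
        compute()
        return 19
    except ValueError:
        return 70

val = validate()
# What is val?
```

Step-by-step execution trace:
1. `validate()` calls `compute()`.
2. `compute()` evaluates `float('not_a_number')`, which raises ValueError; it propagates to the caller.
3. `return 19` is not reached.
4. `except ValueError` in validate matches → returns 70.
5. val = 70.
Result: 70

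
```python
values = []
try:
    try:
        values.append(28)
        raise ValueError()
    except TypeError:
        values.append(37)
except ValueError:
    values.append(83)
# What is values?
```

Step-by-step execution trace:
1. Inner try: `values.append(28)` → values = [28].
2. `raise ValueError()` raises ValueError.
3. Inner `except TypeError` does not match ValueError; exception propagates to outer try.
4. Outer `except ValueError` matches → `values.append(83)` → values = [28, 83].
Result: [28, 83]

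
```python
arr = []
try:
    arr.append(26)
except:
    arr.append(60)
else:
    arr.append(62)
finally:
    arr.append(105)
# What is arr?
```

Step-by-step execution trace:
1. try: `arr.append(26)` → arr = [26]. No exception raised.
2. `except` is skipped.
3. `else` runs: `arr.append(62)` → arr = [26, 62].
4. `finally` always runs: `arr.append(105)` → arr = [26, 62, 105].
Result: [26, 62, 105]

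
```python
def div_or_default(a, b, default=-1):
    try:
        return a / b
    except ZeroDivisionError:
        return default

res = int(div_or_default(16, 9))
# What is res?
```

Step-by-step execution trace:
1. `div_or_default(16, 9)` enters try: `return 16 / 9` → returns 1.7777777777777777. No exception raised.
2. `except ZeroDivisionError` is skipped.
3. `int(1.7777777777777777)` → 1 → res = 1.
Result: 1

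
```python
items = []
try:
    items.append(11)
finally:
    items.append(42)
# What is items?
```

Step-by-step execution trace:
1. try: `items.append(11)` → items = [11].
2. The try body completes without raising.
3. finally always runs: `items.append(42)` → items = [11, 42].
Result: [11, 42]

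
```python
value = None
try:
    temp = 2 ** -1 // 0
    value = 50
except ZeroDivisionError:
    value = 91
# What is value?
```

Step-by-step execution trace:
1. `temp = 2 ** -1 // 0` raises ZeroDivisionError.
2. `value = 50` is not reached.
3. `except ZeroDivisionError` matches → value = 91.
Result: 91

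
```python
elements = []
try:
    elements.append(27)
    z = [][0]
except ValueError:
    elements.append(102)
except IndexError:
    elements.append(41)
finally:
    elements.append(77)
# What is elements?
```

Step-by-step execution trace:
1. try: `elements.append(27)` → elements = [27].
2. `z = [][0]` raises IndexError.
3. `except ValueError` does not match IndexError; skipped.
4. `except IndexError` matches → `elements.append(41)` → elements = [27, 41].
5. finally always runs: `elements.append(77)` → elements = [27, 41, 77].
Result: [27, 41, 77]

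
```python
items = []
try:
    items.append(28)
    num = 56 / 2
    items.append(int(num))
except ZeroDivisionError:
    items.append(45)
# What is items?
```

Step-by-step execution trace:
1. try: `items.append(28)` → items = [28].
2. `num = 56 / 2` → num = 28.0. No exception raised.
3. `items.append(int(num))` → items = [28, 28].
4. `except ZeroDivisionError` is skipped (no exception was raised).
Result: [28, 28]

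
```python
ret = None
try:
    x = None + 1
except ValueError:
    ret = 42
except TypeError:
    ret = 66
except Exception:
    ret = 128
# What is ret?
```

Step-by-step execution trace:
1. `x = None + 1` raises TypeError.
2. `except ValueError` does not match TypeError; skipped.
3. `except TypeError` matches → ret = 66.
4. Remaining except clauses are skipped.
Result: 66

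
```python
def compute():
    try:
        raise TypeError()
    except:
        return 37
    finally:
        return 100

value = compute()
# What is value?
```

Step-by-step execution trace:
1. `compute()` enters try: `raise TypeError()` raises TypeError.
2. bare `except` matches → `return 37` sets pending return value 37.
3. Before returning, `finally: return 100` runs and overrides the pending return.
4. compute() returns 100 → value = 100.
Result: 100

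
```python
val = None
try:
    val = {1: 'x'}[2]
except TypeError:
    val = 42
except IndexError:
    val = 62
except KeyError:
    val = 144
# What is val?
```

Step-by-step execution trace:
1. `val = {1: 'x'}[2]` raises KeyError.
2. `except TypeError` does not match KeyError; skipped.
3. `except IndexError` does not match KeyError; skipped.
4. `except KeyError` matches → val = 144.
Result: 144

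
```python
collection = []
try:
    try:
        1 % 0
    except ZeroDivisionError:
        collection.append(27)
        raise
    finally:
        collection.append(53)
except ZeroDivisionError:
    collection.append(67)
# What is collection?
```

Step-by-step execution trace:
1. Inner try: `1 % 0` raises ZeroDivisionError.
2. Inner `except ZeroDivisionError` matches → `collection.append(27)` → collection = [27].
3. bare `raise` re-raises ZeroDivisionError.
4. Inner `finally` runs during unwinding: `collection.append(53)` → collection = [27, 53].
5. Outer `except ZeroDivisionError` matches → `collection.append(67)` → collection = [27, 53, 67].
Result: [27, 53, 67]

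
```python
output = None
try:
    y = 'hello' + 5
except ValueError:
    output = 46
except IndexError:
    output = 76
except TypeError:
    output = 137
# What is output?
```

Step-by-step execution trace:
1. `y = 'hello' + 5` raises TypeError.
2. `except ValueError` does not match TypeError; skipped.
3. `except IndexError` does not match TypeError; skipped.
4. `except TypeError` matches → output = 137.
Result: 137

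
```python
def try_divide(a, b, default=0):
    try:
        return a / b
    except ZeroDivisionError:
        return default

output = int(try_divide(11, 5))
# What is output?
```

Step-by-step execution trace:
1. `try_divide(11, 5)` enters try: `return 11 / 5` → returns 2.2. No exception raised.
2. `except ZeroDivisionError` is skipped.
3. `int(2.2)` → 2 → output = 2.
Result: 2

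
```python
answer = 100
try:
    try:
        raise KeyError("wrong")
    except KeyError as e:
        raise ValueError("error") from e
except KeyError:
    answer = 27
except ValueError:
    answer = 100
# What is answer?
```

Step-by-step execution trace:
1. Inner try raises KeyError; inner `except KeyError as e` catches it.
2. `raise ValueError(...) from e` raises ValueError (KeyError is attached as __cause__, but only ValueError is active).
3. Outer `except KeyError` does not match ValueError; skipped.
4. Outer `except ValueError` matches → answer = 100.
Result: 100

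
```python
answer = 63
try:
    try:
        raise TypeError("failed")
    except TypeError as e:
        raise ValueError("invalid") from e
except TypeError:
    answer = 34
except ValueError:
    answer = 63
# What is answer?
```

Step-by-step execution trace:
1. Inner try raises TypeError; inner `except TypeError as e` catches it.
2. `raise ValueError(...) from e` raises ValueError (TypeError is attached as __cause__, but only ValueError is active).
3. Outer `except TypeError` does not match ValueError; skipped.
4. Outer `except ValueError` matches → answer = 63.
Result: 63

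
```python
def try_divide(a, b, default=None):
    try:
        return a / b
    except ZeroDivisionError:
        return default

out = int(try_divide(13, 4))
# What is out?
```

Step-by-step execution trace:
1. `try_divide(13, 4)` enters try: `return 13 / 4` → returns 3.25. No exception raised.
2. `except ZeroDivisionError` is skipped.
3. `int(3.25)` → 3 → out = 3.
Result: 3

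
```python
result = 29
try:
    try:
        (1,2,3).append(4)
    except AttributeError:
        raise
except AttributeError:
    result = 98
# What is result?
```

Step-by-step execution trace:
1. Inner try: `(1,2,3).append(4)` raises AttributeError.
2. Inner `except AttributeError` matches; bare `raise` re-raises the same AttributeError.
3. Outer `except AttributeError` matches → result = 98.
Result: 98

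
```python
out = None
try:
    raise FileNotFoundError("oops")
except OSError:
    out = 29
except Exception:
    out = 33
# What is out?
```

Step-by-step execution trace:
1. `raise FileNotFoundError(...)` raises FileNotFoundError.
2. `except OSError` matches (FileNotFoundError is a subclass of OSError) → out = 29.
3. `except Exception` is not reached.
Result: 29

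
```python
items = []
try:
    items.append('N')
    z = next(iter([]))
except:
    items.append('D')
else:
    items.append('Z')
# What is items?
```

Step-by-step execution trace:
1. try: `items.append('N')` → items = ['N'].
2. `z = next(iter([]))` raises StopIteration.
3. bare `except` matches → `items.append('D')` → items = ['N', 'D'].
4. `else` is skipped (an exception was raised).
Result: ['N', 'D']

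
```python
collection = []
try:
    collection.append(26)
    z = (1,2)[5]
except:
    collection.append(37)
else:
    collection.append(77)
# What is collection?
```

Step-by-step execution trace:
1. try: `collection.append(26)` → collection = [26].
2. `z = (1,2)[5]` raises IndexError.
3. bare `except` matches → `collection.append(37)` → collection = [26, 37].
4. `else` is skipped (an exception was raised).
Result: [26, 37]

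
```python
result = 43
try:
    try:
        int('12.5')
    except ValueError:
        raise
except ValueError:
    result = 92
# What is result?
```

Step-by-step execution trace:
1. Inner try: `int('12.5')` raises ValueError.
2. Inner `except ValueError` matches; bare `raise` re-raises the same ValueError.
3. Outer `except ValueError` matches → result = 92.
Result: 92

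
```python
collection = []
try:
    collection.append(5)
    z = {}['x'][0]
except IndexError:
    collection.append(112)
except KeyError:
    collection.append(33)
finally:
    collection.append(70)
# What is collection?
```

Step-by-step execution trace:
1. try: `collection.append(5)` → collection = [5].
2. `z = {}['x'][0]` raises KeyError.
3. `except IndexError` does not match KeyError; skipped.
4. `except KeyError` matches → `collection.append(33)` → collection = [5, 33].
5. finally always runs: `collection.append(70)` → collection = [5, 33, 70].
Result: [5, 33, 70]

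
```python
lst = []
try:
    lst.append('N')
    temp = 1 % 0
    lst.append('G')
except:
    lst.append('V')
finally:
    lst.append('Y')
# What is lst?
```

Step-by-step execution trace:
1. try: `lst.append('N')` → lst = ['N'].
2. `temp = 1 % 0` raises ZeroDivisionError; `lst.append('G')` is not reached.
3. bare `except` matches → `lst.append('V')` → lst = ['N', 'V'].
4. finally always runs: `lst.append('Y')` → lst = ['N', 'V', 'Y'].
Result: ['N', 'V', 'Y']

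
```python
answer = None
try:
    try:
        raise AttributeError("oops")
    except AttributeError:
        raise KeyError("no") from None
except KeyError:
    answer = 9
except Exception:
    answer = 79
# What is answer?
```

Step-by-step execution trace:
1. Inner try raises AttributeError; inner `except AttributeError` catches it.
2. `raise KeyError(...) from None` raises KeyError (from None suppresses __context__, but the active exception is still KeyError).
3. Outer `except KeyError` matches → answer = 9.
4. `except Exception` is not reached.
Result: 9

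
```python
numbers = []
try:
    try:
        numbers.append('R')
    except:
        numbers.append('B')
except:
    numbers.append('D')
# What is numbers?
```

Step-by-step execution trace:
1. Inner try: `numbers.append('R')` → numbers = ['R']. No exception raised.
2. Inner `except` is skipped.
3. Inner try completes normally; outer `except` is skipped.
Result: ['R']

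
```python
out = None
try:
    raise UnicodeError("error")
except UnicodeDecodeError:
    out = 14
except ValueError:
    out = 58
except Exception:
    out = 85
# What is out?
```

Step-by-step execution trace:
1. `raise UnicodeError(...)` raises UnicodeError.
2. `except UnicodeDecodeError` does not match (UnicodeError is not a subclass of UnicodeDecodeError); skipped.
3. `except ValueError` matches (UnicodeError is a subclass of ValueError) → out = 58.
4. `except Exception` is not reached.
Result: 58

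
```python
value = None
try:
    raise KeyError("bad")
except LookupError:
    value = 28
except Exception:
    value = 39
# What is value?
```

Step-by-step execution trace:
1. `raise KeyError(...)` raises KeyError.
2. `except LookupError` matches (KeyError is a subclass of LookupError) → value = 28.
3. `except Exception` is not reached.
Result: 28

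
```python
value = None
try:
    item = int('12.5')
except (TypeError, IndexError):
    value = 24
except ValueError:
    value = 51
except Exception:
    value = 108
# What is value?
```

Step-by-step execution trace:
1. `item = int('12.5')` raises ValueError.
2. `except (TypeError, IndexError)` does not match ValueError; skipped.
3. `except ValueError` matches (exact type match) → value = 51.
4. `except Exception` is not reached.
Result: 51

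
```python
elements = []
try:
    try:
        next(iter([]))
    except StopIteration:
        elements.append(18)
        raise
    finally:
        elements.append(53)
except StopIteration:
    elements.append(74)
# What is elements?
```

Step-by-step execution trace:
1. Inner try: `next(iter([]))` raises StopIteration.
2. Inner `except StopIteration` matches → `elements.append(18)` → elements = [18].
3. bare `raise` re-raises StopIteration.
4. Inner `finally` runs during unwinding: `elements.append(53)` → elements = [18, 53].
5. Outer `except StopIteration` matches → `elements.append(74)` → elements = [18, 53, 74].
Result: [18, 53, 74]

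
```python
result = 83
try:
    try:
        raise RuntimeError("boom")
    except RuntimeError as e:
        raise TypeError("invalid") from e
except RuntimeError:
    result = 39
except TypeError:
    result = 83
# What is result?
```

Step-by-step execution trace:
1. Inner try raises RuntimeError; inner `except RuntimeError as e` catches it.
2. `raise TypeError(...) from e` raises TypeError (RuntimeError is attached as __cause__, but only TypeError is active).
3. Outer `except RuntimeError` does not match TypeError; skipped.
4. Outer `except TypeError` matches → result = 83.
Result: 83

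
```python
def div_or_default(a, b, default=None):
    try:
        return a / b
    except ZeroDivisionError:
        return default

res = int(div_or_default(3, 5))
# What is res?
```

Step-by-step execution trace:
1. `div_or_default(3, 5)` enters try: `return 3 / 5` → returns 0.6. No exception raised.
2. `except ZeroDivisionError` is skipped.
3. `int(0.6)` → 0 → res = 0.
Result: 0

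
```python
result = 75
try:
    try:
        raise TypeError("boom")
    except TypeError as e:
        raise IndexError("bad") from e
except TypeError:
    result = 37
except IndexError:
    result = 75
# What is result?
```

Step-by-step execution trace:
1. Inner try raises TypeError; inner `except TypeError as e` catches it.
2. `raise IndexError(...) from e` raises IndexError (TypeError is attached as __cause__, but only IndexError is active).
3. Outer `except TypeError` does not match IndexError; skipped.
4. Outer `except IndexError` matches → result = 75.
Result: 75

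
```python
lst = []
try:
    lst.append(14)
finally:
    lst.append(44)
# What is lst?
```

Step-by-step execution trace:
1. try: `lst.append(14)` → lst = [14].
2. The try body completes without raising.
3. finally always runs: `lst.append(44)` → lst = [14, 44].
Result: [14, 44]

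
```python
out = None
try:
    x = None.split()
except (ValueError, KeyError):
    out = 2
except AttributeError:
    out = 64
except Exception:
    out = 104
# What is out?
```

Step-by-step execution trace:
1. `x = None.split()` raises AttributeError.
2. `except (ValueError, KeyError)` does not match AttributeError; skipped.
3. `except AttributeError` matches (exact type match) → out = 64.
4. `except Exception` is not reached.
Result: 64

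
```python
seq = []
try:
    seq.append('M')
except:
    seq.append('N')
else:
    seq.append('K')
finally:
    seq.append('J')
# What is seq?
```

Step-by-step execution trace:
1. try: `seq.append('M')` → seq = ['M']. No exception raised.
2. `except` is skipped.
3. `else` runs: `seq.append('K')` → seq = ['M', 'K'].
4. `finally` always runs: `seq.append('J')` → seq = ['M', 'K', 'J'].
Result: ['M', 'K', 'J']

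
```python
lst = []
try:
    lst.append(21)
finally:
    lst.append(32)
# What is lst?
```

Step-by-step execution trace:
1. try: `lst.append(21)` → lst = [21].
2. The try body completes without raising.
3. finally always runs: `lst.append(32)` → lst = [21, 32].
Result: [21, 32]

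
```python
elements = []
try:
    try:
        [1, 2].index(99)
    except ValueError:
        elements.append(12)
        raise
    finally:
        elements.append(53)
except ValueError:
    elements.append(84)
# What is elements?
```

Step-by-step execution trace:
1. Inner try: `[1, 2].index(99)` raises ValueError.
2. Inner `except ValueError` matches → `elements.append(12)` → elements = [12].
3. bare `raise` re-raises ValueError.
4. Inner `finally` runs during unwinding: `elements.append(53)` → elements = [12, 53].
5. Outer `except ValueError` matches → `elements.append(84)` → elements = [12, 53, 84].
Result: [12, 53, 84]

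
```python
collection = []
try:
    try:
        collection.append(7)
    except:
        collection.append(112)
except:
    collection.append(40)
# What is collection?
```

Step-by-step execution trace:
1. Inner try: `collection.append(7)` → collection = [7]. No exception raised.
2. Inner `except` is skipped.
3. Inner try completes normally; outer `except` is skipped.
Result: [7]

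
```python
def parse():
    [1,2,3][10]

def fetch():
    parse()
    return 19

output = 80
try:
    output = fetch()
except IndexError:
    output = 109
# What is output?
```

Step-by-step execution trace:
1. output starts at 80.
2. try: `fetch()` calls `parse()`.
3. `parse()` evaluates `[1,2,3][10]`, which raises IndexError; it propagates through fetch (uncaught).
4. `return 19` in fetch is not reached; the assignment to output does not complete.
5. `except IndexError` matches → output = 109.
Result: 109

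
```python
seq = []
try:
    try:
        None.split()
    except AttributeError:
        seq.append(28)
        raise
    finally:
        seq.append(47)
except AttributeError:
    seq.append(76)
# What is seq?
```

Step-by-step execution trace:
1. Inner try: `None.split()` raises AttributeError.
2. Inner `except AttributeError` matches → `seq.append(28)` → seq = [28].
3. bare `raise` re-raises AttributeError.
4. Inner `finally` runs during unwinding: `seq.append(47)` → seq = [28, 47].
5. Outer `except AttributeError` matches → `seq.append(76)` → seq = [28, 47, 76].
Result: [28, 47, 76]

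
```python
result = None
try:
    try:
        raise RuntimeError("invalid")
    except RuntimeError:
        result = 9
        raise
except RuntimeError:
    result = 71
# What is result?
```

Step-by-step execution trace:
1. Inner try: `raise RuntimeError("invalid")` raises RuntimeError.
2. Inner `except RuntimeError` matches → result = 9.
3. bare `raise` re-raises the same RuntimeError.
4. Outer `except RuntimeError` matches → result = 71.
Result: 71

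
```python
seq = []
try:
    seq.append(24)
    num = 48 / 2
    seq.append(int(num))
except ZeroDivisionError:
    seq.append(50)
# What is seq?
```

Step-by-step execution trace:
1. try: `seq.append(24)` → seq = [24].
2. `num = 48 / 2` → num = 24.0. No exception raised.
3. `seq.append(int(num))` → seq = [24, 24].
4. `except ZeroDivisionError` is skipped (no exception was raised).
Result: [24, 24]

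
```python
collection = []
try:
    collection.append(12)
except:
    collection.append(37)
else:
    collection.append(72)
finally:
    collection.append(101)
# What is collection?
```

Step-by-step execution trace:
1. try: `collection.append(12)` → collection = [12]. No exception raised.
2. `except` is skipped.
3. `else` runs: `collection.append(72)` → collection = [12, 72].
4. `finally` always runs: `collection.append(101)` → collection = [12, 72, 101].
Result: [12, 72, 101]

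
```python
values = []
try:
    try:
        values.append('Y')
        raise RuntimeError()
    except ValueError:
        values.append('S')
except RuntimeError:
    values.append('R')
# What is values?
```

Step-by-step execution trace:
1. Inner try: `values.append('Y')` → values = ['Y'].
2. `raise RuntimeError()` raises RuntimeError.
3. Inner `except ValueError` does not match RuntimeError; exception propagates to outer try.
4. Outer `except RuntimeError` matches → `values.append('R')` → values = ['Y', 'R'].
Result: ['Y', 'R']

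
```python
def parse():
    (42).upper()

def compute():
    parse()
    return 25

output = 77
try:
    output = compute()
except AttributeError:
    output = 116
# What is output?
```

Step-by-step execution trace:
1. output starts at 77.
2. try: `compute()` calls `parse()`.
3. `parse()` evaluates `(42).upper()`, which raises AttributeError; it propagates through compute (uncaught).
4. `return 25` in compute is not reached; the assignment to output does not complete.
5. `except AttributeError` matches → output = 116.
Result: 116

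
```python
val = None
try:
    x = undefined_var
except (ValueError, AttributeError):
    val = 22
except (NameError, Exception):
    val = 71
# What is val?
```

Step-by-step execution trace:
1. `x = undefined_var` raises NameError.
2. `except (ValueError, AttributeError)` does not match NameError; skipped.
3. `except (NameError, Exception)` matches (NameError is in the tuple) → val = 71.
Result: 71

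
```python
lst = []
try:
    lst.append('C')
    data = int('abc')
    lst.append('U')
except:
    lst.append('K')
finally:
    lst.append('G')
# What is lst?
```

Step-by-step execution trace:
1. try: `lst.append('C')` → lst = ['C'].
2. `data = int('abc')` raises ValueError; `lst.append('U')` is not reached.
3. bare `except` matches → `lst.append('K')` → lst = ['C', 'K'].
4. finally always runs: `lst.append('G')` → lst = ['C', 'K', 'G'].
Result: ['C', 'K', 'G']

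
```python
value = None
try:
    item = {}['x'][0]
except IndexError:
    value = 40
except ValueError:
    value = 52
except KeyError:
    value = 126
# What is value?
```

Step-by-step execution trace:
1. `item = {}['x'][0]` raises KeyError.
2. `except IndexError` does not match KeyError; skipped.
3. `except ValueError` does not match KeyError; skipped.
4. `except KeyError` matches → value = 126.
Result: 126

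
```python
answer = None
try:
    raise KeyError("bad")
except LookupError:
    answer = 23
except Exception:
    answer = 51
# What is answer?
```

Step-by-step execution trace:
1. `raise KeyError(...)` raises KeyError.
2. `except LookupError` matches (KeyError is a subclass of LookupError) → answer = 23.
3. `except Exception` is not reached.
Result: 23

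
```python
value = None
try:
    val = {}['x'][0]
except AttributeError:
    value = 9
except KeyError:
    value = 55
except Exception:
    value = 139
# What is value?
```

Step-by-step execution trace:
1. `val = {}['x'][0]` raises KeyError.
2. `except AttributeError` does not match KeyError; skipped.
3. `except KeyError` matches → value = 55.
4. Remaining except clauses are skipped.
Result: 55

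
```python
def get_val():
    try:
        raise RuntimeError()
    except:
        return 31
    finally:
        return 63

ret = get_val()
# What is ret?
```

Step-by-step execution trace:
1. `get_val()` enters try: `raise RuntimeError()` raises RuntimeError.
2. bare `except` matches → `return 31` sets pending return value 31.
3. Before returning, `finally: return 63` runs and overrides the pending return.
4. get_val() returns 63 → ret = 63.
Result: 63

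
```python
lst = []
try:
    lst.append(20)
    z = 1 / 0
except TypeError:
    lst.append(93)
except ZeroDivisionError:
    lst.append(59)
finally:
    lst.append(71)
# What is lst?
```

Step-by-step execution trace:
1. try: `lst.append(20)` → lst = [20].
2. `z = 1 / 0` raises ZeroDivisionError.
3. `except TypeError` does not match ZeroDivisionError; skipped.
4. `except ZeroDivisionError` matches → `lst.append(59)` → lst = [20, 59].
5. finally always runs: `lst.append(71)` → lst = [20, 59, 71].
Result: [20, 59, 71]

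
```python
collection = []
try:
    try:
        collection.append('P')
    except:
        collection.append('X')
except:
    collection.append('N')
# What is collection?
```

Step-by-step execution trace:
1. Inner try: `collection.append('P')` → collection = ['P']. No exception raised.
2. Inner `except` is skipped.
3. Inner try completes normally; outer `except` is skipped.
Result: ['P']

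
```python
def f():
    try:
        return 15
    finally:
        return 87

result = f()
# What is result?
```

Step-by-step execution trace:
1. `f()` enters try: `return 15` sets pending return value 15.
2. Before returning, `finally: return 87` runs and overrides the pending return.
3. f() returns 87 → result = 87.
Result: 87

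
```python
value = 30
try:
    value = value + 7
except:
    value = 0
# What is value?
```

Step-by-step execution trace:
1. value starts at 30.
2. try: `value = value + 7` → value = 37. No exception raised.
3. `except` is skipped.
Result: 37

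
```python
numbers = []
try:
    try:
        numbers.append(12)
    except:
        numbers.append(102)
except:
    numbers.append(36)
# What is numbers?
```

Step-by-step execution trace:
1. Inner try: `numbers.append(12)` → numbers = [12]. No exception raised.
2. Inner `except` is skipped.
3. Inner try completes normally; outer `except` is skipped.
Result: [12]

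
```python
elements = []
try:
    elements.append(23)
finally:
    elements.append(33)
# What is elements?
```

Step-by-step execution trace:
1. try: `elements.append(23)` → elements = [23].
2. The try body completes without raising.
3. finally always runs: `elements.append(33)` → elements = [23, 33].
Result: [23, 33]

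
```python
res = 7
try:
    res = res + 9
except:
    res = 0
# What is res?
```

Step-by-step execution trace:
1. res starts at 7.
2. try: `res = res + 9` → res = 16. No exception raised.
3. `except` is skipped.
Result: 16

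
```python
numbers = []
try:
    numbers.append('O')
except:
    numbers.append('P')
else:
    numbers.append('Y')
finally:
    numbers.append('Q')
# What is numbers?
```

Step-by-step execution trace:
1. try: `numbers.append('O')` → numbers = ['O']. No exception raised.
2. `except` is skipped.
3. `else` runs: `numbers.append('Y')` → numbers = ['O', 'Y'].
4. `finally` always runs: `numbers.append('Q')` → numbers = ['O', 'Y', 'Q'].
Result: ['O', 'Y', 'Q']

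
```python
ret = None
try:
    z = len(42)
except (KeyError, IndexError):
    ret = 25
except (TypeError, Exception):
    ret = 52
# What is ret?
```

Step-by-step execution trace:
1. `z = len(42)` raises TypeError.
2. `except (KeyError, IndexError)` does not match TypeError; skipped.
3. `except (TypeError, Exception)` matches (TypeError is in the tuple) → ret = 52.
Result: 52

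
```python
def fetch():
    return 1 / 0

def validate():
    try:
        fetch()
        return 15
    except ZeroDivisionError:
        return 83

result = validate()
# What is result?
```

Step-by-step execution trace:
1. `validate()` calls `fetch()`.
2. `fetch()` evaluates `1 / 0`, which raises ZeroDivisionError; it propagates to the caller.
3. `return 15` is not reached.
4. `except ZeroDivisionError` in validate matches → returns 83.
5. result = 83.
Result: 83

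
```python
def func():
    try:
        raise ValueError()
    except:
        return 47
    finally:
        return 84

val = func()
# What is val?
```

Step-by-step execution trace:
1. `func()` enters try: `raise ValueError()` raises ValueError.
2. bare `except` matches → `return 47` sets pending return value 47.
3. Before returning, `finally: return 84` runs and overrides the pending return.
4. func() returns 84 → val = 84.
Result: 84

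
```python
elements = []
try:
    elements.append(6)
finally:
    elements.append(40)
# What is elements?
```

Step-by-step execution trace:
1. try: `elements.append(6)` → elements = [6].
2. The try body completes without raising.
3. finally always runs: `elements.append(40)` → elements = [6, 40].
Result: [6, 40]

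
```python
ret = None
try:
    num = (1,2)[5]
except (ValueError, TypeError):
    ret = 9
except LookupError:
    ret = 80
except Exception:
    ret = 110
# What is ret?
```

Step-by-step execution trace:
1. `num = (1,2)[5]` raises IndexError.
2. `except (ValueError, TypeError)` does not match IndexError; skipped.
3. `except LookupError` matches (IndexError is a subclass of LookupError) → ret = 80.
4. `except Exception` is not reached.
Result: 80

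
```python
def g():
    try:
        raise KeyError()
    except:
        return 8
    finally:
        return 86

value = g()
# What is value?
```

Step-by-step execution trace:
1. `g()` enters try: `raise KeyError()` raises KeyError.
2. bare `except` matches → `return 8` sets pending return value 8.
3. Before returning, `finally: return 86` runs and overrides the pending return.
4. g() returns 86 → value = 86.
Result: 86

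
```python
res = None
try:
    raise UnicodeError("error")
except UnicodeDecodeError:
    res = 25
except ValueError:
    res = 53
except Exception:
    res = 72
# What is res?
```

Step-by-step execution trace:
1. `raise UnicodeError(...)` raises UnicodeError.
2. `except UnicodeDecodeError` does not match (UnicodeError is not a subclass of UnicodeDecodeError); skipped.
3. `except ValueError` matches (UnicodeError is a subclass of ValueError) → res = 53.
4. `except Exception` is not reached.
Result: 53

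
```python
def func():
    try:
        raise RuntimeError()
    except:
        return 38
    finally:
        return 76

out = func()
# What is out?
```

Step-by-step execution trace:
1. `func()` enters try: `raise RuntimeError()` raises RuntimeError.
2. bare `except` matches → `return 38` sets pending return value 38.
3. Before returning, `finally: return 76` runs and overrides the pending return.
4. func() returns 76 → out = 76.
Result: 76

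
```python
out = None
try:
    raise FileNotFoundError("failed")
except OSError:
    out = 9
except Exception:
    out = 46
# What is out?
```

Step-by-step execution trace:
1. `raise FileNotFoundError(...)` raises FileNotFoundError.
2. `except OSError` matches (FileNotFoundError is a subclass of OSError) → out = 9.
3. `except Exception` is not reached.
Result: 9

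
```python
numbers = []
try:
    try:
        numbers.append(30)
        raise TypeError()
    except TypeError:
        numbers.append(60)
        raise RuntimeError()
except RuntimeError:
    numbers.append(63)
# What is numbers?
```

Step-by-step execution trace:
1. Inner try: `numbers.append(30)` → numbers = [30].
2. `raise TypeError()` raises TypeError.
3. Inner `except TypeError` matches → `numbers.append(60)` → numbers = [30, 60].
4. `raise RuntimeError()` raises RuntimeError; propagates to outer try.
5. Outer `except RuntimeError` matches → `numbers.append(63)` → numbers = [30, 60, 63].
Result: [30, 60, 63]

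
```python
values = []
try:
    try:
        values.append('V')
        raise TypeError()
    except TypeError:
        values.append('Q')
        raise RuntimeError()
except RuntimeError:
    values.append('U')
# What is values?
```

Step-by-step execution trace:
1. Inner try: `values.append('V')` → values = ['V'].
2. `raise TypeError()` raises TypeError.
3. Inner `except TypeError` matches → `values.append('Q')` → values = ['V', 'Q'].
4. `raise RuntimeError()` raises RuntimeError; propagates to outer try.
5. Outer `except RuntimeError` matches → `values.append('U')` → values = ['V', 'Q', 'U'].
Result: ['V', 'Q', 'U']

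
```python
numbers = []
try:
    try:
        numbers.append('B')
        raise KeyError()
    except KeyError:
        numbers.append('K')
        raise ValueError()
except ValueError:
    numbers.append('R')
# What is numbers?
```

Step-by-step execution trace:
1. Inner try: `numbers.append('B')` → numbers = ['B'].
2. `raise KeyError()` raises KeyError.
3. Inner `except KeyError` matches → `numbers.append('K')` → numbers = ['B', 'K'].
4. `raise ValueError()` raises ValueError; propagates to outer try.
5. Outer `except ValueError` matches → `numbers.append('R')` → numbers = ['B', 'K', 'R'].
Result: ['B', 'K', 'R']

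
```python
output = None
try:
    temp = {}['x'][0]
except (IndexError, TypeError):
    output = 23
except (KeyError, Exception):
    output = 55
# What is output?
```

Step-by-step execution trace:
1. `temp = {}['x'][0]` raises KeyError.
2. `except (IndexError, TypeError)` does not match KeyError; skipped.
3. `except (KeyError, Exception)` matches (KeyError is in the tuple) → output = 55.
Result: 55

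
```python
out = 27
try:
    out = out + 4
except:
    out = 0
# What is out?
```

Step-by-step execution trace:
1. out starts at 27.
2. try: `out = out + 4` → out = 31. No exception raised.
3. `except` is skipped.
Result: 31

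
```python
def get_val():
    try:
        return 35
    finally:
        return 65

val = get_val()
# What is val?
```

Step-by-step execution trace:
1. `get_val()` enters try: `return 35` sets pending return value 35.
2. Before returning, `finally: return 65` runs and overrides the pending return.
3. get_val() returns 65 → val = 65.
Result: 65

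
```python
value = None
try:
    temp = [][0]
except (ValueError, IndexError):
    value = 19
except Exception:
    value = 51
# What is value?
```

Step-by-step execution trace:
1. `temp = [][0]` raises IndexError.
2. `except (ValueError, IndexError)` matches (IndexError is in the tuple) → value = 19.
3. `except Exception` is not reached.
Result: 19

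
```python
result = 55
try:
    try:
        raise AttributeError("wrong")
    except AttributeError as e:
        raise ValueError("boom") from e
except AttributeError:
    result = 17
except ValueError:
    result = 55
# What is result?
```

Step-by-step execution trace:
1. Inner try raises AttributeError; inner `except AttributeError as e` catches it.
2. `raise ValueError(...) from e` raises ValueError (AttributeError is attached as __cause__, but only ValueError is active).
3. Outer `except AttributeError` does not match ValueError; skipped.
4. Outer `except ValueError` matches → result = 55.
Result: 55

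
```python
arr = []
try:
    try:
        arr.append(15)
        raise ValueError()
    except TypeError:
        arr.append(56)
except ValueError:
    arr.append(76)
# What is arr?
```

Step-by-step execution trace:
1. Inner try: `arr.append(15)` → arr = [15].
2. `raise ValueError()` raises ValueError.
3. Inner `except TypeError` does not match ValueError; exception propagates to outer try.
4. Outer `except ValueError` matches → `arr.append(76)` → arr = [15, 76].
Result: [15, 76]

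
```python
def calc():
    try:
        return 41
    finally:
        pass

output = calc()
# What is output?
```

Step-by-step execution trace:
1. `calc()` enters try: `return 41` sets pending return value 41.
2. Before returning, `finally: pass` runs (no effect).
3. calc() returns 41 → output = 41.
Result: 41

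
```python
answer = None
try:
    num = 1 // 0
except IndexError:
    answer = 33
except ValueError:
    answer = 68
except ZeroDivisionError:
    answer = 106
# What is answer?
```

Step-by-step execution trace:
1. `num = 1 // 0` raises ZeroDivisionError.
2. `except IndexError` does not match ZeroDivisionError; skipped.
3. `except ValueError` does not match ZeroDivisionError; skipped.
4. `except ZeroDivisionError` matches → answer = 106.
Result: 106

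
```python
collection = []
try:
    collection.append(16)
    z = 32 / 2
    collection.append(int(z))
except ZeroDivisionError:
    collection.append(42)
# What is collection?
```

Step-by-step execution trace:
1. try: `collection.append(16)` → collection = [16].
2. `z = 32 / 2` → z = 16.0. No exception raised.
3. `collection.append(int(z))` → collection = [16, 16].
4. `except ZeroDivisionError` is skipped (no exception was raised).
Result: [16, 16]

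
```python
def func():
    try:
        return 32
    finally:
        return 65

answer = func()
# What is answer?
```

Step-by-step execution trace:
1. `func()` enters try: `return 32` sets pending return value 32.
2. Before returning, `finally: return 65` runs and overrides the pending return.
3. func() returns 65 → answer = 65.
Result: 65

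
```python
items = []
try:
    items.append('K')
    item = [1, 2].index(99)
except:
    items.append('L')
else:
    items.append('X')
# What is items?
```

Step-by-step execution trace:
1. try: `items.append('K')` → items = ['K'].
2. `item = [1, 2].index(99)` raises ValueError.
3. bare `except` matches → `items.append('L')` → items = ['K', 'L'].
4. `else` is skipped (an exception was raised).
Result: ['K', 'L']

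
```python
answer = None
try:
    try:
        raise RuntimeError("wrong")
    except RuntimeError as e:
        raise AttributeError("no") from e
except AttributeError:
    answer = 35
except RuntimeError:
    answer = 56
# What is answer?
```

Step-by-step execution trace:
1. Inner try raises RuntimeError; inner `except RuntimeError as e` catches it.
2. `raise AttributeError(...) from e` raises AttributeError (RuntimeError is attached as __cause__, but only AttributeError is active).
3. Outer `except AttributeError` matches → answer = 35.
4. `except RuntimeError` is not reached.
Result: 35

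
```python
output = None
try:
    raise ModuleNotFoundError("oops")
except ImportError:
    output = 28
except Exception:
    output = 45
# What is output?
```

Step-by-step execution trace:
1. `raise ModuleNotFoundError(...)` raises ModuleNotFoundError.
2. `except ImportError` matches (ModuleNotFoundError is a subclass of ImportError) → output = 28.
3. `except Exception` is not reached.
Result: 28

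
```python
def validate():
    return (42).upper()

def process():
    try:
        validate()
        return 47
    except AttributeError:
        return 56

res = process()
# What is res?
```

Step-by-step execution trace:
1. `process()` calls `validate()`.
2. `validate()` evaluates `(42).upper()`, which raises AttributeError; it propagates to the caller.
3. `return 47` is not reached.
4. `except AttributeError` in process matches → returns 56.
5. res = 56.
Result: 56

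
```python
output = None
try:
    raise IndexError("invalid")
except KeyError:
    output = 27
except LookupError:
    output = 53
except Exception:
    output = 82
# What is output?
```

Step-by-step execution trace:
1. `raise IndexError(...)` raises IndexError.
2. `except KeyError` does not match (IndexError is not a subclass of KeyError); skipped.
3. `except LookupError` matches (IndexError is a subclass of LookupError) → output = 53.
4. `except Exception` is not reached.
Result: 53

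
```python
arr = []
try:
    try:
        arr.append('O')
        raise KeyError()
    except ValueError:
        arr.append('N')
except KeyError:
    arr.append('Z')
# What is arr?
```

Step-by-step execution trace:
1. Inner try: `arr.append('O')` → arr = ['O'].
2. `raise KeyError()` raises KeyError.
3. Inner `except ValueError` does not match KeyError; exception propagates to outer try.
4. Outer `except KeyError` matches → `arr.append('Z')` → arr = ['O', 'Z'].
Result: ['O', 'Z']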